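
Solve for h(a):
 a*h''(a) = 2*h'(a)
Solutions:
 h(a) = C1 + C2*a^3


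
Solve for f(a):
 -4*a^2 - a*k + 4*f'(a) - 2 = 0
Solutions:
 f(a) = C1 + a^3/3 + a^2*k/8 + a/2


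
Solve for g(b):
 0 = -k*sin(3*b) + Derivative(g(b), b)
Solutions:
 g(b) = C1 - k*cos(3*b)/3


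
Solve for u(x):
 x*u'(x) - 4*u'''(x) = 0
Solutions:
 u(x) = C1 + Integral(C2*airyai(2^(1/3)*x/2) + C3*airybi(2^(1/3)*x/2), x)


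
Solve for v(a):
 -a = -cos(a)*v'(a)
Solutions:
 v(a) = C1 + Integral(a/cos(a), a)


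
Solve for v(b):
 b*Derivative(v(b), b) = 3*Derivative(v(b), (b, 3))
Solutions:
 v(b) = C1 + Integral(C2*airyai(3^(2/3)*b/3) + C3*airybi(3^(2/3)*b/3), b)


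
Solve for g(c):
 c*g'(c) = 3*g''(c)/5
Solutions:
 g(c) = C1 + C2*erfi(sqrt(30)*c/6)


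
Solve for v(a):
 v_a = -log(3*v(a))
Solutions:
 Integral(1/(log(_y) + log(3)), (_y, v(a))) = C1 - a


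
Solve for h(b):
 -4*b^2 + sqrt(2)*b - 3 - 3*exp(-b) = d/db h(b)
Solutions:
 h(b) = C1 - 4*b^3/3 + sqrt(2)*b^2/2 - 3*b + 3*exp(-b)


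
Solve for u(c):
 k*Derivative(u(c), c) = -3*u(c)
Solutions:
 u(c) = C1*exp(-3*c/k)


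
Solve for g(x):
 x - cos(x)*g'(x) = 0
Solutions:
 g(x) = C1 + Integral(x/cos(x), x)


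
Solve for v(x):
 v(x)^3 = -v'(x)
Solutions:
 v(x) = -sqrt(2)*sqrt(-1/(C1 - x))/2
 v(x) = sqrt(2)*sqrt(-1/(C1 - x))/2


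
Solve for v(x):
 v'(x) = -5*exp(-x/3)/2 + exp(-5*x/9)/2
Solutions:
 v(x) = C1 + 15*exp(-x/3)/2 - 9*exp(-5*x/9)/10


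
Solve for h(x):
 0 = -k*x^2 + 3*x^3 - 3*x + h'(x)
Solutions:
 h(x) = C1 + k*x^3/3 - 3*x^4/4 + 3*x^2/2


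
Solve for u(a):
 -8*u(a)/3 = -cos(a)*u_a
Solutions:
 u(a) = C1*(sin(a) + 1)^(4/3)/(sin(a) - 1)^(4/3)


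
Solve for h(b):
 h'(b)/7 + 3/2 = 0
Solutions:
 h(b) = C1 - 21*b/2


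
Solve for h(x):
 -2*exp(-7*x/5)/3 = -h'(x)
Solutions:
 h(x) = C1 - 10*exp(-7*x/5)/21


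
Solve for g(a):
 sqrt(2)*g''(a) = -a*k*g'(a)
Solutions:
 g(a) = Piecewise((-2^(3/4)*sqrt(pi)*C1*erf(2^(1/4)*a*sqrt(k)/2)/(2*sqrt(k)) - C2, (k > 0) | (k < 0)), (-C1*a - C2, True))


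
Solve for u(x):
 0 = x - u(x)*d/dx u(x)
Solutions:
 u(x) = -sqrt(C1 + x^2)
 u(x) = sqrt(C1 + x^2)


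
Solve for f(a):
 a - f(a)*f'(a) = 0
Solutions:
 f(a) = -sqrt(C1 + a^2)
 f(a) = sqrt(C1 + a^2)


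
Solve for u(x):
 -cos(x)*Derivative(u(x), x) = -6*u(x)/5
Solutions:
 u(x) = C1*(sin(x) + 1)^(3/5)/(sin(x) - 1)^(3/5)


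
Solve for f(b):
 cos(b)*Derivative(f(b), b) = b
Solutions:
 f(b) = C1 + Integral(b/cos(b), b)


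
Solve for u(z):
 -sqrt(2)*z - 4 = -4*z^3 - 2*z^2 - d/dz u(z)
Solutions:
 u(z) = C1 - z^4 - 2*z^3/3 + sqrt(2)*z^2/2 + 4*z


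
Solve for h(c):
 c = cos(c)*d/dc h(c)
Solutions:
 h(c) = C1 + Integral(c/cos(c), c)


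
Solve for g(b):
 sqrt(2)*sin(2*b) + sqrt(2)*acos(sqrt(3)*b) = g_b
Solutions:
 g(b) = C1 + sqrt(2)*(b*acos(sqrt(3)*b) - sqrt(3)*sqrt(1 - 3*b^2)/3) - sqrt(2)*cos(2*b)/2


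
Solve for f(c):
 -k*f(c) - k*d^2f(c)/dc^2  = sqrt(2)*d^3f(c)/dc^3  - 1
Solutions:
 f(c) = C1*exp(c*(-8*k^2/((-sqrt(2) + sqrt(6)*I)*(k^3 + 27*k + sqrt(k^2*(-k^4 + (k^2 + 27)^2)))^(1/3)) - 2*sqrt(2)*k + sqrt(2)*(k^3 + 27*k + sqrt(k^2*(-k^4 + (k^2 + 27)^2)))^(1/3) - sqrt(6)*I*(k^3 + 27*k + sqrt(k^2*(-k^4 + (k^2 + 27)^2)))^(1/3))/12) + C2*exp(c*(8*k^2/((sqrt(2) + sqrt(6)*I)*(k^3 + 27*k + sqrt(k^2*(-k^4 + (k^2 + 27)^2)))^(1/3)) - 2*sqrt(2)*k + sqrt(2)*(k^3 + 27*k + sqrt(k^2*(-k^4 + (k^2 + 27)^2)))^(1/3) + sqrt(6)*I*(k^3 + 27*k + sqrt(k^2*(-k^4 + (k^2 + 27)^2)))^(1/3))/12) + C3*exp(-sqrt(2)*c*(k^2/(k^3 + 27*k + sqrt(k^2*(-k^4 + (k^2 + 27)^2)))^(1/3) + k + (k^3 + 27*k + sqrt(k^2*(-k^4 + (k^2 + 27)^2)))^(1/3))/6) + 1/k


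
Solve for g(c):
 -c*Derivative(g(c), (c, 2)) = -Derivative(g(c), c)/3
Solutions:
 g(c) = C1 + C2*c^(4/3)


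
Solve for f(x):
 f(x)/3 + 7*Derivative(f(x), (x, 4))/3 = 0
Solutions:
 f(x) = (C1*sin(sqrt(2)*7^(3/4)*x/14) + C2*cos(sqrt(2)*7^(3/4)*x/14))*exp(-sqrt(2)*7^(3/4)*x/14) + (C3*sin(sqrt(2)*7^(3/4)*x/14) + C4*cos(sqrt(2)*7^(3/4)*x/14))*exp(sqrt(2)*7^(3/4)*x/14)


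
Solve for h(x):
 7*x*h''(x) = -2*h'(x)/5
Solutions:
 h(x) = C1 + C2*x^(33/35)


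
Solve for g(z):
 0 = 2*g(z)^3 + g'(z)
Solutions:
 g(z) = -sqrt(2)*sqrt(-1/(C1 - 2*z))/2
 g(z) = sqrt(2)*sqrt(-1/(C1 - 2*z))/2


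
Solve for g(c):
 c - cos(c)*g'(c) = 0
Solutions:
 g(c) = C1 + Integral(c/cos(c), c)


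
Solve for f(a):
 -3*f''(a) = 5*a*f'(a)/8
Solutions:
 f(a) = C1 + C2*erf(sqrt(15)*a/12)


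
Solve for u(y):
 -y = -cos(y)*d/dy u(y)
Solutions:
 u(y) = C1 + Integral(y/cos(y), y)


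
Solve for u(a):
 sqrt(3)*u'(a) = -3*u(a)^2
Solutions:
 u(a) = 1/(C1 + sqrt(3)*a)


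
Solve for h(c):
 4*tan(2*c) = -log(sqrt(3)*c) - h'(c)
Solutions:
 h(c) = C1 - c*log(c) - c*log(3)/2 + c + 2*log(cos(2*c))


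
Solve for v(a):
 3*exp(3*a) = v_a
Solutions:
 v(a) = C1 + exp(3*a)


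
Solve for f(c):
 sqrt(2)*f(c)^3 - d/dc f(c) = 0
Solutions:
 f(c) = -sqrt(2)*sqrt(-1/(C1 + sqrt(2)*c))/2
 f(c) = sqrt(2)*sqrt(-1/(C1 + sqrt(2)*c))/2


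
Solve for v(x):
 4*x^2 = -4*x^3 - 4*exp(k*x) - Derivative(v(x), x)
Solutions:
 v(x) = C1 - x^4 - 4*x^3/3 - 4*exp(k*x)/k


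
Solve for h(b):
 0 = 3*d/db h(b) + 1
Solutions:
 h(b) = C1 - b/3


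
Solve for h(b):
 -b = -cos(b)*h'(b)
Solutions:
 h(b) = C1 + Integral(b/cos(b), b)


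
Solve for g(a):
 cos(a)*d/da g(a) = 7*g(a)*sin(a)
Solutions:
 g(a) = C1/cos(a)^7


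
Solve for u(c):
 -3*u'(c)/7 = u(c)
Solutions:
 u(c) = C1*exp(-7*c/3)


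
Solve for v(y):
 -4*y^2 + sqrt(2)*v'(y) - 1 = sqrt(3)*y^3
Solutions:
 v(y) = C1 + sqrt(6)*y^4/8 + 2*sqrt(2)*y^3/3 + sqrt(2)*y/2


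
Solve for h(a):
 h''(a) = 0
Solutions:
 h(a) = C1 + C2*a


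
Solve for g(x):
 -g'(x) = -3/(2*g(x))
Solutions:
 g(x) = -sqrt(C1 + 3*x)
 g(x) = sqrt(C1 + 3*x)


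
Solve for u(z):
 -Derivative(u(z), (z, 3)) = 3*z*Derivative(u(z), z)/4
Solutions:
 u(z) = C1 + Integral(C2*airyai(-6^(1/3)*z/2) + C3*airybi(-6^(1/3)*z/2), z)


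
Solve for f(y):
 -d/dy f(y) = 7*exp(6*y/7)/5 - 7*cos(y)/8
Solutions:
 f(y) = C1 - 49*exp(6*y/7)/30 + 7*sin(y)/8


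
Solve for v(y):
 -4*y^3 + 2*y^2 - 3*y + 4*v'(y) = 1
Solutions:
 v(y) = C1 + y^4/4 - y^3/6 + 3*y^2/8 + y/4


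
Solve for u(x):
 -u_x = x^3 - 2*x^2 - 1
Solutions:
 u(x) = C1 - x^4/4 + 2*x^3/3 + x


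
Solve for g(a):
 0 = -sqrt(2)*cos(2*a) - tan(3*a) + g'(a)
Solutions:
 g(a) = C1 - log(cos(3*a))/3 + sqrt(2)*sin(2*a)/2


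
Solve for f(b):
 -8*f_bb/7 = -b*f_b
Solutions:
 f(b) = C1 + C2*erfi(sqrt(7)*b/4)


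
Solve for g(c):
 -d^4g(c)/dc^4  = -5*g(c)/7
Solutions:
 g(c) = C1*exp(-5^(1/4)*7^(3/4)*c/7) + C2*exp(5^(1/4)*7^(3/4)*c/7) + C3*sin(5^(1/4)*7^(3/4)*c/7) + C4*cos(5^(1/4)*7^(3/4)*c/7)


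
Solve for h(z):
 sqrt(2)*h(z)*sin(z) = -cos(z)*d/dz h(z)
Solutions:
 h(z) = C1*cos(z)^(sqrt(2))


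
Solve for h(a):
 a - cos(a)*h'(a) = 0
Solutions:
 h(a) = C1 + Integral(a/cos(a), a)


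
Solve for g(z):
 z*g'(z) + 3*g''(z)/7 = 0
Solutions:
 g(z) = C1 + C2*erf(sqrt(42)*z/6)


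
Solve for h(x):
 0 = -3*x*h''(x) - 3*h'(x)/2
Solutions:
 h(x) = C1 + C2*sqrt(x)


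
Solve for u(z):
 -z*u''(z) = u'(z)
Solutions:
 u(z) = C1 + C2*log(z)


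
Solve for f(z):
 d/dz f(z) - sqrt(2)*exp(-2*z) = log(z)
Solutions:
 f(z) = C1 + z*log(z) - z - sqrt(2)*exp(-2*z)/2


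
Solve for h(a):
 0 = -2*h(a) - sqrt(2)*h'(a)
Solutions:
 h(a) = C1*exp(-sqrt(2)*a)


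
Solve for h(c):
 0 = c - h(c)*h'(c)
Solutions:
 h(c) = -sqrt(C1 + c^2)
 h(c) = sqrt(C1 + c^2)


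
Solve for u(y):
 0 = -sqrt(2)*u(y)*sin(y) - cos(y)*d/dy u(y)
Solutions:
 u(y) = C1*cos(y)^(sqrt(2))


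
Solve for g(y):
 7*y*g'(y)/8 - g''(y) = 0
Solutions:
 g(y) = C1 + C2*erfi(sqrt(7)*y/4)


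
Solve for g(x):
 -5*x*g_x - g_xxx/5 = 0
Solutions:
 g(x) = C1 + Integral(C2*airyai(-5^(2/3)*x) + C3*airybi(-5^(2/3)*x), x)


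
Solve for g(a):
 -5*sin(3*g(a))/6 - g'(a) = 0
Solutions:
 g(a) = -acos((-C1 - exp(5*a))/(C1 - exp(5*a)))/3 + 2*pi/3
 g(a) = acos((-C1 - exp(5*a))/(C1 - exp(5*a)))/3


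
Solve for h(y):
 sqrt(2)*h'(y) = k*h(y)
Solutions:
 h(y) = C1*exp(sqrt(2)*k*y/2)


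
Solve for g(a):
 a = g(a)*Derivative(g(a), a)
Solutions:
 g(a) = -sqrt(C1 + a^2)
 g(a) = sqrt(C1 + a^2)


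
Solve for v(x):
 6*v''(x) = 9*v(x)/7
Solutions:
 v(x) = C1*exp(-sqrt(42)*x/14) + C2*exp(sqrt(42)*x/14)


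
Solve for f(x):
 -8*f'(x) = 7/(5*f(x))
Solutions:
 f(x) = -sqrt(C1 - 35*x)/10
 f(x) = sqrt(C1 - 35*x)/10


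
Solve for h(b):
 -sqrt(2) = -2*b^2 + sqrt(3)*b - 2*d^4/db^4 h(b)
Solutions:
 h(b) = C1 + C2*b + C3*b^2 + C4*b^3 - b^6/360 + sqrt(3)*b^5/240 + sqrt(2)*b^4/48


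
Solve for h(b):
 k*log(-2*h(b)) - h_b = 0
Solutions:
 Integral(1/(log(-_y) + log(2)), (_y, h(b))) = C1 + b*k


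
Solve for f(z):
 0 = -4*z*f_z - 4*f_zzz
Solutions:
 f(z) = C1 + Integral(C2*airyai(-z) + C3*airybi(-z), z)


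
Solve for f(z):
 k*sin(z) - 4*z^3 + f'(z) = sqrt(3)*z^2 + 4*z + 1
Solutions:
 f(z) = C1 + k*cos(z) + z^4 + sqrt(3)*z^3/3 + 2*z^2 + z


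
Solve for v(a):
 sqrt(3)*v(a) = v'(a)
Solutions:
 v(a) = C1*exp(sqrt(3)*a)


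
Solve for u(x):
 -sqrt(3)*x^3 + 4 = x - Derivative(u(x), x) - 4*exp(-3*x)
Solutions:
 u(x) = C1 + sqrt(3)*x^4/4 + x^2/2 - 4*x + 4*exp(-3*x)/3


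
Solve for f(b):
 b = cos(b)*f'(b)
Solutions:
 f(b) = C1 + Integral(b/cos(b), b)


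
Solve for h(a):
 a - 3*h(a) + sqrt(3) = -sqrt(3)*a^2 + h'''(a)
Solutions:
 h(a) = C3*exp(-3^(1/3)*a) + sqrt(3)*a^2/3 + a/3 + (C1*sin(3^(5/6)*a/2) + C2*cos(3^(5/6)*a/2))*exp(3^(1/3)*a/2) + sqrt(3)/3


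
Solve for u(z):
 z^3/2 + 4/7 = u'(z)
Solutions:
 u(z) = C1 + z^4/8 + 4*z/7


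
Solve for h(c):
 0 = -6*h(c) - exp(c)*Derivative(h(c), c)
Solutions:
 h(c) = C1*exp(6*exp(-c))


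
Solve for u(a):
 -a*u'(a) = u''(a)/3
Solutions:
 u(a) = C1 + C2*erf(sqrt(6)*a/2)


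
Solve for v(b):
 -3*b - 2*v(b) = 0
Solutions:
 v(b) = -3*b/2


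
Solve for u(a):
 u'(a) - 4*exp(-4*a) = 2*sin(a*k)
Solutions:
 u(a) = C1 - exp(-4*a) - 2*cos(a*k)/k


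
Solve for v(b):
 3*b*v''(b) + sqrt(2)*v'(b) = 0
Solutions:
 v(b) = C1 + C2*b^(1 - sqrt(2)/3)


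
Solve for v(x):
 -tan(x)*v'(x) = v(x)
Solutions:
 v(x) = C1/sin(x)


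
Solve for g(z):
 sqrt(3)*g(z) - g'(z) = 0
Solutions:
 g(z) = C1*exp(sqrt(3)*z)


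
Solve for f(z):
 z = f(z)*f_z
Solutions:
 f(z) = -sqrt(C1 + z^2)
 f(z) = sqrt(C1 + z^2)


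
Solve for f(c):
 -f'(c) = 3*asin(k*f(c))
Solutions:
 Integral(1/asin(_y*k), (_y, f(c))) = C1 - 3*c


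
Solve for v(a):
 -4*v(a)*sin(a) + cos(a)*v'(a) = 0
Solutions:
 v(a) = C1/cos(a)^4


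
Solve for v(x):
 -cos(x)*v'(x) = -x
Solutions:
 v(x) = C1 + Integral(x/cos(x), x)


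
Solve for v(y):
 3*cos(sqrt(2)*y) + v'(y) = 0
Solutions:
 v(y) = C1 - 3*sqrt(2)*sin(sqrt(2)*y)/2


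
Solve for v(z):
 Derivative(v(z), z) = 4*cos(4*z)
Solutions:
 v(z) = C1 + sin(4*z)


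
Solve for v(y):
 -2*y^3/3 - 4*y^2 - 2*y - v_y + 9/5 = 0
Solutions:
 v(y) = C1 - y^4/6 - 4*y^3/3 - y^2 + 9*y/5


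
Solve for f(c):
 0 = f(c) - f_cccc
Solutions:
 f(c) = C1*exp(-c) + C2*exp(c) + C3*sin(c) + C4*cos(c)


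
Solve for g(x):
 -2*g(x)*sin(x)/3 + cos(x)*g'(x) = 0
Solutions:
 g(x) = C1/cos(x)^(2/3)


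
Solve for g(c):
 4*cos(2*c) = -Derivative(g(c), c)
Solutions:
 g(c) = C1 - 2*sin(2*c)


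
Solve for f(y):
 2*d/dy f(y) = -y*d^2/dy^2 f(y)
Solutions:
 f(y) = C1 + C2/y


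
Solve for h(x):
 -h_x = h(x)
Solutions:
 h(x) = C1*exp(-x)


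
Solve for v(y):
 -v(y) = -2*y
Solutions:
 v(y) = 2*y


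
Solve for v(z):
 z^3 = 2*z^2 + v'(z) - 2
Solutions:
 v(z) = C1 + z^4/4 - 2*z^3/3 + 2*z


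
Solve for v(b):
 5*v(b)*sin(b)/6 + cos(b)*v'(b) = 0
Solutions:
 v(b) = C1*cos(b)^(5/6)


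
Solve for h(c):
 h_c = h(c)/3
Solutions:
 h(c) = C1*exp(c/3)


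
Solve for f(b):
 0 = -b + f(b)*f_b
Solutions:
 f(b) = -sqrt(C1 + b^2)
 f(b) = sqrt(C1 + b^2)


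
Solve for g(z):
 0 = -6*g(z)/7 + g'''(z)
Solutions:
 g(z) = C3*exp(6^(1/3)*7^(2/3)*z/7) + (C1*sin(2^(1/3)*3^(5/6)*7^(2/3)*z/14) + C2*cos(2^(1/3)*3^(5/6)*7^(2/3)*z/14))*exp(-6^(1/3)*7^(2/3)*z/14)


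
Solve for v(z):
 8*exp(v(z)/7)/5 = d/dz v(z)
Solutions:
 v(z) = 7*log(-1/(C1 + 8*z)) + 7*log(35)


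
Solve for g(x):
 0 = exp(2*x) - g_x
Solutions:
 g(x) = C1 + exp(2*x)/2


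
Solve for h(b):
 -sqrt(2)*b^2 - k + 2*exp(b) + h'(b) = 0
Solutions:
 h(b) = C1 + sqrt(2)*b^3/3 + b*k - 2*exp(b)


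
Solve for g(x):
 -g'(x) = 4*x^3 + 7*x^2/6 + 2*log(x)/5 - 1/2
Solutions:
 g(x) = C1 - x^4 - 7*x^3/18 - 2*x*log(x)/5 + 9*x/10


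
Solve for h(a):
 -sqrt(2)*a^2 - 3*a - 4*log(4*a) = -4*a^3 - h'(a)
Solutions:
 h(a) = C1 - a^4 + sqrt(2)*a^3/3 + 3*a^2/2 + 4*a*log(a) - 4*a + a*log(256)


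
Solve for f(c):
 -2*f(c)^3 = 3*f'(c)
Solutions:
 f(c) = -sqrt(6)*sqrt(-1/(C1 - 2*c))/2
 f(c) = sqrt(6)*sqrt(-1/(C1 - 2*c))/2


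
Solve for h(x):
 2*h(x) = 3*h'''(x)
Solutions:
 h(x) = C3*exp(2^(1/3)*3^(2/3)*x/3) + (C1*sin(2^(1/3)*3^(1/6)*x/2) + C2*cos(2^(1/3)*3^(1/6)*x/2))*exp(-2^(1/3)*3^(2/3)*x/6)


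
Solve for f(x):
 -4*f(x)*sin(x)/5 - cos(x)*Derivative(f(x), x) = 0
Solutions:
 f(x) = C1*cos(x)^(4/5)


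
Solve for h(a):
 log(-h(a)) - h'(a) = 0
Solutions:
 -li(-h(a)) = C1 + a


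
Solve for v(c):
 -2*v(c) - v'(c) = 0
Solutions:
 v(c) = C1*exp(-2*c)


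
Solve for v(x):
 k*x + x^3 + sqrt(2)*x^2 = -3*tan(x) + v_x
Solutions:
 v(x) = C1 + k*x^2/2 + x^4/4 + sqrt(2)*x^3/3 - 3*log(cos(x))


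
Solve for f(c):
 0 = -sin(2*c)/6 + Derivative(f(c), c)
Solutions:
 f(c) = C1 - cos(2*c)/12


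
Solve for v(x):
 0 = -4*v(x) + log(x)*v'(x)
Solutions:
 v(x) = C1*exp(4*li(x))


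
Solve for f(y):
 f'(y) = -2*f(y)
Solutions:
 f(y) = C1*exp(-2*y)


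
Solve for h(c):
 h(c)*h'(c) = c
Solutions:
 h(c) = -sqrt(C1 + c^2)
 h(c) = sqrt(C1 + c^2)


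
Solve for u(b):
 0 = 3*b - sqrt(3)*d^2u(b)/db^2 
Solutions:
 u(b) = C1 + C2*b + sqrt(3)*b^3/6


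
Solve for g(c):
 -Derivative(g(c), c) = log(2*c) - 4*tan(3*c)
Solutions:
 g(c) = C1 - c*log(c) - c*log(2) + c - 4*log(cos(3*c))/3


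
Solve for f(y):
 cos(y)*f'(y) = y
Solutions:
 f(y) = C1 + Integral(y/cos(y), y)


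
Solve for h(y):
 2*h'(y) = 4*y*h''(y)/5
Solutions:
 h(y) = C1 + C2*y^(7/2)


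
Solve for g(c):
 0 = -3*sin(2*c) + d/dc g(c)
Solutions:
 g(c) = C1 - 3*cos(2*c)/2


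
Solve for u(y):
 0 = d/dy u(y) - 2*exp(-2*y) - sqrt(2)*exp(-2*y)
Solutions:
 u(y) = C1 - exp(-2*y) - sqrt(2)*exp(-2*y)/2


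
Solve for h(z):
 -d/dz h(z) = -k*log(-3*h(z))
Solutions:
 Integral(1/(log(-_y) + log(3)), (_y, h(z))) = C1 + k*z


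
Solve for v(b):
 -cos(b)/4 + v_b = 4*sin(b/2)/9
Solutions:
 v(b) = C1 + sin(b)/4 - 8*cos(b/2)/9


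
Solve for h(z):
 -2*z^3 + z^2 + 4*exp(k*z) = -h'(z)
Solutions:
 h(z) = C1 + z^4/2 - z^3/3 - 4*exp(k*z)/k


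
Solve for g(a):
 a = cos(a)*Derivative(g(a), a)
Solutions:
 g(a) = C1 + Integral(a/cos(a), a)


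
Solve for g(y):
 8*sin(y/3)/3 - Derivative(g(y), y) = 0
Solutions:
 g(y) = C1 - 8*cos(y/3)


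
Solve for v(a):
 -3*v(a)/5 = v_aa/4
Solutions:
 v(a) = C1*sin(2*sqrt(15)*a/5) + C2*cos(2*sqrt(15)*a/5)


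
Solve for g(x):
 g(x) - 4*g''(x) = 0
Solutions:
 g(x) = C1*exp(-x/2) + C2*exp(x/2)


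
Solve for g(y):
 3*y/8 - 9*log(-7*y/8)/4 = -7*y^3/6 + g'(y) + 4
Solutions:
 g(y) = C1 + 7*y^4/24 + 3*y^2/16 - 9*y*log(-y)/4 + y*(-3*log(7) - 7/4 + 3*log(14)/4 + 6*log(2))


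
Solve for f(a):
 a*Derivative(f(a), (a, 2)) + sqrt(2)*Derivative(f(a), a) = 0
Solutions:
 f(a) = C1 + C2*a^(1 - sqrt(2))


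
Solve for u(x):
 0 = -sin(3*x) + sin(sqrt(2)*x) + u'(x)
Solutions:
 u(x) = C1 - cos(3*x)/3 + sqrt(2)*cos(sqrt(2)*x)/2


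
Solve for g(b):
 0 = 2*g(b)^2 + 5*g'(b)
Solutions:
 g(b) = 5/(C1 + 2*b)


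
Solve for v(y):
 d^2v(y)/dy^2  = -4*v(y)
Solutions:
 v(y) = C1*sin(2*y) + C2*cos(2*y)


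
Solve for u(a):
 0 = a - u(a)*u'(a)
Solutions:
 u(a) = -sqrt(C1 + a^2)
 u(a) = sqrt(C1 + a^2)


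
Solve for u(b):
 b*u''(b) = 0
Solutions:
 u(b) = C1 + C2*b


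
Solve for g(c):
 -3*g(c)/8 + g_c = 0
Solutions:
 g(c) = C1*exp(3*c/8)


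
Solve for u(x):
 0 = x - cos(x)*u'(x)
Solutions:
 u(x) = C1 + Integral(x/cos(x), x)


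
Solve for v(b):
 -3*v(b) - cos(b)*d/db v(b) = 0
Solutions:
 v(b) = C1*(sin(b) - 1)^(3/2)/(sin(b) + 1)^(3/2)


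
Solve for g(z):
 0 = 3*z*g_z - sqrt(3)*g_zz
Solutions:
 g(z) = C1 + C2*erfi(sqrt(2)*3^(1/4)*z/2)


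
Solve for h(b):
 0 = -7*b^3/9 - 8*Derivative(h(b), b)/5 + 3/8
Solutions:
 h(b) = C1 - 35*b^4/288 + 15*b/64


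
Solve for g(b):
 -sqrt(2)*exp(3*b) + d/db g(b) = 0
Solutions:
 g(b) = C1 + sqrt(2)*exp(3*b)/3


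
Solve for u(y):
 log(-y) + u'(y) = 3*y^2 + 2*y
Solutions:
 u(y) = C1 + y^3 + y^2 - y*log(-y) + y


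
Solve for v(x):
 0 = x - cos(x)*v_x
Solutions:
 v(x) = C1 + Integral(x/cos(x), x)


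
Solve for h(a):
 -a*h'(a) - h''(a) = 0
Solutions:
 h(a) = C1 + C2*erf(sqrt(2)*a/2)


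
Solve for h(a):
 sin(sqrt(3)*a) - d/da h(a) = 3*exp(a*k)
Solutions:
 h(a) = C1 - sqrt(3)*cos(sqrt(3)*a)/3 - 3*exp(a*k)/k


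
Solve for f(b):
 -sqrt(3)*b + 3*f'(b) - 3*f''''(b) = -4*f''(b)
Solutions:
 f(b) = C1 + C2*exp(-2^(1/3)*b*(8/(sqrt(473) + 27)^(1/3) + 2^(1/3)*(sqrt(473) + 27)^(1/3))/12)*sin(2^(1/3)*sqrt(3)*b*(-2^(1/3)*(sqrt(473) + 27)^(1/3) + 8/(sqrt(473) + 27)^(1/3))/12) + C3*exp(-2^(1/3)*b*(8/(sqrt(473) + 27)^(1/3) + 2^(1/3)*(sqrt(473) + 27)^(1/3))/12)*cos(2^(1/3)*sqrt(3)*b*(-2^(1/3)*(sqrt(473) + 27)^(1/3) + 8/(sqrt(473) + 27)^(1/3))/12) + C4*exp(2^(1/3)*b*(8/(sqrt(473) + 27)^(1/3) + 2^(1/3)*(sqrt(473) + 27)^(1/3))/6) + sqrt(3)*b^2/6 - 4*sqrt(3)*b/9


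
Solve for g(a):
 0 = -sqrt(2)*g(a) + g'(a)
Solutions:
 g(a) = C1*exp(sqrt(2)*a)


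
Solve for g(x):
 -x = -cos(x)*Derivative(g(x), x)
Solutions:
 g(x) = C1 + Integral(x/cos(x), x)


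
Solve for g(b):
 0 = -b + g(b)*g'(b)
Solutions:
 g(b) = -sqrt(C1 + b^2)
 g(b) = sqrt(C1 + b^2)


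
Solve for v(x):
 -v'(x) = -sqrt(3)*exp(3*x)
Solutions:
 v(x) = C1 + sqrt(3)*exp(3*x)/3


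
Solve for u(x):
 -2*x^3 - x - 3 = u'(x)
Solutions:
 u(x) = C1 - x^4/2 - x^2/2 - 3*x


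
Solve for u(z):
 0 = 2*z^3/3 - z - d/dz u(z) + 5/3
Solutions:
 u(z) = C1 + z^4/6 - z^2/2 + 5*z/3


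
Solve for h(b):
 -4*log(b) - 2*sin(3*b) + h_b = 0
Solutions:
 h(b) = C1 + 4*b*log(b) - 4*b - 2*cos(3*b)/3


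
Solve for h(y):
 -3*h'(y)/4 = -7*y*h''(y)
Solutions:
 h(y) = C1 + C2*y^(31/28)


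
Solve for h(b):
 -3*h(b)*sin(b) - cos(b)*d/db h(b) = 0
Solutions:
 h(b) = C1*cos(b)^3


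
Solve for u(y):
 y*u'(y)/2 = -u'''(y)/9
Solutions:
 u(y) = C1 + Integral(C2*airyai(-6^(2/3)*y/2) + C3*airybi(-6^(2/3)*y/2), y)


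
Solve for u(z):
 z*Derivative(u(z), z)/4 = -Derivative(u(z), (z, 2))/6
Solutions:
 u(z) = C1 + C2*erf(sqrt(3)*z/2)


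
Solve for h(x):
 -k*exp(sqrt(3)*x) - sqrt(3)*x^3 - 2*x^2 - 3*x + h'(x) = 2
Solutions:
 h(x) = C1 + sqrt(3)*k*exp(sqrt(3)*x)/3 + sqrt(3)*x^4/4 + 2*x^3/3 + 3*x^2/2 + 2*x


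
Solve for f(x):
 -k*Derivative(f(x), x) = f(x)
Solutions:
 f(x) = C1*exp(-x/k)


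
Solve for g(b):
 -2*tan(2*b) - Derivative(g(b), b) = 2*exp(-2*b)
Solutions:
 g(b) = C1 - log(tan(2*b)^2 + 1)/2 + exp(-2*b)


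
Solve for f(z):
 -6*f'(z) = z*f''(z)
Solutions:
 f(z) = C1 + C2/z^5


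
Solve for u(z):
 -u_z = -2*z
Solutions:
 u(z) = C1 + z^2


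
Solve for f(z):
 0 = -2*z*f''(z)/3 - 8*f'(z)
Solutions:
 f(z) = C1 + C2/z^11


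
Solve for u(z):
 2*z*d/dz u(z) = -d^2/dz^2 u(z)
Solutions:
 u(z) = C1 + C2*erf(z)


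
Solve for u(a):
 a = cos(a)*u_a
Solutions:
 u(a) = C1 + Integral(a/cos(a), a)


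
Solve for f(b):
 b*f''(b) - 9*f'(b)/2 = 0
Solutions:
 f(b) = C1 + C2*b^(11/2)


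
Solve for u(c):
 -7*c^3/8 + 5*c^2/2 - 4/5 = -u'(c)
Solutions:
 u(c) = C1 + 7*c^4/32 - 5*c^3/6 + 4*c/5


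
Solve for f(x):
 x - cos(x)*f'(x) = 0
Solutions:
 f(x) = C1 + Integral(x/cos(x), x)


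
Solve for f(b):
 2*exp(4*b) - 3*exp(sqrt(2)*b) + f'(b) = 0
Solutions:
 f(b) = C1 - exp(4*b)/2 + 3*sqrt(2)*exp(sqrt(2)*b)/2


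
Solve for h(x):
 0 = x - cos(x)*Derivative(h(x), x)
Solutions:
 h(x) = C1 + Integral(x/cos(x), x)


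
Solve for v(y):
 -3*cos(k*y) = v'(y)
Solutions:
 v(y) = C1 - 3*sin(k*y)/k


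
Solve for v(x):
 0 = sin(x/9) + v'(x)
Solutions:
 v(x) = C1 + 9*cos(x/9)


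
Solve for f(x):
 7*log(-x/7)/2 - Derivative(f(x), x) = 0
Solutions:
 f(x) = C1 + 7*x*log(-x)/2 + 7*x*(-log(7) - 1)/2


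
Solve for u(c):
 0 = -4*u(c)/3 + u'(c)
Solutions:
 u(c) = C1*exp(4*c/3)


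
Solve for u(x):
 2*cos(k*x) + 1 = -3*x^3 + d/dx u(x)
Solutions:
 u(x) = C1 + 3*x^4/4 + x + 2*sin(k*x)/k


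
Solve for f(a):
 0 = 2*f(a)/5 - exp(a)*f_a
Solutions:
 f(a) = C1*exp(-2*exp(-a)/5)


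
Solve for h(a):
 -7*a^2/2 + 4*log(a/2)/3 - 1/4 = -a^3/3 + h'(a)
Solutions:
 h(a) = C1 + a^4/12 - 7*a^3/6 + 4*a*log(a)/3 - 19*a/12 - 4*a*log(2)/3


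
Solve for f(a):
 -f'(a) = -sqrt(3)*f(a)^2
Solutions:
 f(a) = -1/(C1 + sqrt(3)*a)


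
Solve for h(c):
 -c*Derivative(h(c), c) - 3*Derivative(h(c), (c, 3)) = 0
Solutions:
 h(c) = C1 + Integral(C2*airyai(-3^(2/3)*c/3) + C3*airybi(-3^(2/3)*c/3), c)


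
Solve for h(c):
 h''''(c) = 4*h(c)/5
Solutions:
 h(c) = C1*exp(-sqrt(2)*5^(3/4)*c/5) + C2*exp(sqrt(2)*5^(3/4)*c/5) + C3*sin(sqrt(2)*5^(3/4)*c/5) + C4*cos(sqrt(2)*5^(3/4)*c/5)


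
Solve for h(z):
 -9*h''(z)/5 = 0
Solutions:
 h(z) = C1 + C2*z


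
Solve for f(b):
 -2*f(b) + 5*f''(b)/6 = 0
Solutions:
 f(b) = C1*exp(-2*sqrt(15)*b/5) + C2*exp(2*sqrt(15)*b/5)


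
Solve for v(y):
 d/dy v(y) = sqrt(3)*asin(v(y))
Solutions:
 Integral(1/asin(_y), (_y, v(y))) = C1 + sqrt(3)*y


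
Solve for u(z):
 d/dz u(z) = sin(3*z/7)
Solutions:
 u(z) = C1 - 7*cos(3*z/7)/3


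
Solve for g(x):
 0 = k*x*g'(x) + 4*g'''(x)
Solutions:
 g(x) = C1 + Integral(C2*airyai(2^(1/3)*x*(-k)^(1/3)/2) + C3*airybi(2^(1/3)*x*(-k)^(1/3)/2), x)


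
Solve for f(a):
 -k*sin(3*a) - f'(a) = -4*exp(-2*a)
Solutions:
 f(a) = C1 + k*cos(3*a)/3 - 2*exp(-2*a)


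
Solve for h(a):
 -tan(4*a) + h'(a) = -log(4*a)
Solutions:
 h(a) = C1 - a*log(a) - 2*a*log(2) + a - log(cos(4*a))/4


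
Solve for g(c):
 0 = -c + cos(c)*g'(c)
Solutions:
 g(c) = C1 + Integral(c/cos(c), c)


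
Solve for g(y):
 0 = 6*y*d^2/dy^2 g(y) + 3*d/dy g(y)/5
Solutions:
 g(y) = C1 + C2*y^(9/10)


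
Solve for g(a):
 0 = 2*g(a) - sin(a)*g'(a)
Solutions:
 g(a) = C1*(cos(a) - 1)/(cos(a) + 1)


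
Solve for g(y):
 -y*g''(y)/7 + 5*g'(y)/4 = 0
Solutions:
 g(y) = C1 + C2*y^(39/4)


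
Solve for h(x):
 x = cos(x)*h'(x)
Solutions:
 h(x) = C1 + Integral(x/cos(x), x)


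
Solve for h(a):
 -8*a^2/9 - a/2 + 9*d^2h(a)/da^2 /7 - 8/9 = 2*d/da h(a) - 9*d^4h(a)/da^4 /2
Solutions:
 h(a) = C1 + C2*exp(42^(1/3)*a*(-(49 + sqrt(2443))^(1/3) + 42^(1/3)/(49 + sqrt(2443))^(1/3))/42)*sin(14^(1/3)*3^(1/6)*a*(3*14^(1/3)/(49 + sqrt(2443))^(1/3) + 3^(2/3)*(49 + sqrt(2443))^(1/3))/42) + C3*exp(42^(1/3)*a*(-(49 + sqrt(2443))^(1/3) + 42^(1/3)/(49 + sqrt(2443))^(1/3))/42)*cos(14^(1/3)*3^(1/6)*a*(3*14^(1/3)/(49 + sqrt(2443))^(1/3) + 3^(2/3)*(49 + sqrt(2443))^(1/3))/42) + C4*exp(-42^(1/3)*a*(-(49 + sqrt(2443))^(1/3) + 42^(1/3)/(49 + sqrt(2443))^(1/3))/21) - 4*a^3/27 - 23*a^2/56 - 3431*a/3528


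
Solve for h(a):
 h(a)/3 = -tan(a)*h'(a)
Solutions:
 h(a) = C1/sin(a)^(1/3)


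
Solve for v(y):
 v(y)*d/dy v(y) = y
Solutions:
 v(y) = -sqrt(C1 + y^2)
 v(y) = sqrt(C1 + y^2)


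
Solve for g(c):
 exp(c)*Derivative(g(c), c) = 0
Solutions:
 g(c) = C1


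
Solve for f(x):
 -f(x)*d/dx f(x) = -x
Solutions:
 f(x) = -sqrt(C1 + x^2)
 f(x) = sqrt(C1 + x^2)


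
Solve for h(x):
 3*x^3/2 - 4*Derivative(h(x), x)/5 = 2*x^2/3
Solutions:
 h(x) = C1 + 15*x^4/32 - 5*x^3/18


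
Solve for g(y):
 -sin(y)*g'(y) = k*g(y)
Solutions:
 g(y) = C1*exp(k*(-log(cos(y) - 1) + log(cos(y) + 1))/2)


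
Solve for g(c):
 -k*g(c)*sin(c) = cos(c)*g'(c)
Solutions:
 g(c) = C1*exp(k*log(cos(c)))


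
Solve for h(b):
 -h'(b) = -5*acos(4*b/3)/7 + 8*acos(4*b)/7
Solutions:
 h(b) = C1 + 5*b*acos(4*b/3)/7 - 8*b*acos(4*b)/7 + 2*sqrt(1 - 16*b^2)/7 - 5*sqrt(9 - 16*b^2)/28


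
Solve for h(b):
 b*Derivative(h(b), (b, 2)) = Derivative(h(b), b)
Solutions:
 h(b) = C1 + C2*b^2


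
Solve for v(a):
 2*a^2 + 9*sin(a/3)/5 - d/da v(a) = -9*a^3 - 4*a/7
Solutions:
 v(a) = C1 + 9*a^4/4 + 2*a^3/3 + 2*a^2/7 - 27*cos(a/3)/5


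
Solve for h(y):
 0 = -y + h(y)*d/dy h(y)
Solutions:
 h(y) = -sqrt(C1 + y^2)
 h(y) = sqrt(C1 + y^2)


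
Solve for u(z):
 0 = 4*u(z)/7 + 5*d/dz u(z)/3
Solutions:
 u(z) = C1*exp(-12*z/35)


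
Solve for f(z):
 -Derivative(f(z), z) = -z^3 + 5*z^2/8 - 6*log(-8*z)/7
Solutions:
 f(z) = C1 + z^4/4 - 5*z^3/24 + 6*z*log(-z)/7 + 6*z*(-1 + 3*log(2))/7


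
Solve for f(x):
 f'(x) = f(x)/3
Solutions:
 f(x) = C1*exp(x/3)


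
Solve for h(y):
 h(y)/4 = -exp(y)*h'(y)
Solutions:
 h(y) = C1*exp(exp(-y)/4)


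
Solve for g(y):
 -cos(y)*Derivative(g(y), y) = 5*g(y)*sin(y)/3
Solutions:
 g(y) = C1*cos(y)^(5/3)


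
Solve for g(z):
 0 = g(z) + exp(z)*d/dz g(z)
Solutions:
 g(z) = C1*exp(exp(-z))


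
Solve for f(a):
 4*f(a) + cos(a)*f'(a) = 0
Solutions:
 f(a) = C1*(sin(a)^2 - 2*sin(a) + 1)/(sin(a)^2 + 2*sin(a) + 1)


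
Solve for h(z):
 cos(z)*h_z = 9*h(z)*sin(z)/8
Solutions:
 h(z) = C1/cos(z)^(9/8)


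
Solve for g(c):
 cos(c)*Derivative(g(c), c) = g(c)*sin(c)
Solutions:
 g(c) = C1/cos(c)


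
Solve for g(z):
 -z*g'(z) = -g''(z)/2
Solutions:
 g(z) = C1 + C2*erfi(z)


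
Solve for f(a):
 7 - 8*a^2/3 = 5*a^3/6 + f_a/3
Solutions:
 f(a) = C1 - 5*a^4/8 - 8*a^3/3 + 21*a


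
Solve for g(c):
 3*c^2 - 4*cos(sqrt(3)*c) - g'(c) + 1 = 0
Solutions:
 g(c) = C1 + c^3 + c - 4*sqrt(3)*sin(sqrt(3)*c)/3


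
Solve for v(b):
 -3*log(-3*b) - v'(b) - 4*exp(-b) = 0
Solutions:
 v(b) = C1 - 3*b*log(-b) + 3*b*(1 - log(3)) + 4*exp(-b)


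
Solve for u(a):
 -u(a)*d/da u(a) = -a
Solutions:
 u(a) = -sqrt(C1 + a^2)
 u(a) = sqrt(C1 + a^2)


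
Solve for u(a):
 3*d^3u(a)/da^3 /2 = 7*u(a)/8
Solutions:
 u(a) = C3*exp(126^(1/3)*a/6) + (C1*sin(14^(1/3)*3^(1/6)*a/4) + C2*cos(14^(1/3)*3^(1/6)*a/4))*exp(-126^(1/3)*a/12)


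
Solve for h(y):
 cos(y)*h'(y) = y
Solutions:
 h(y) = C1 + Integral(y/cos(y), y)


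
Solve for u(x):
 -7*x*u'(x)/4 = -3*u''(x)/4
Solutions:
 u(x) = C1 + C2*erfi(sqrt(42)*x/6)


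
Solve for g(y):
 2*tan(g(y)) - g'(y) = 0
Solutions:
 g(y) = pi - asin(C1*exp(2*y))
 g(y) = asin(C1*exp(2*y))


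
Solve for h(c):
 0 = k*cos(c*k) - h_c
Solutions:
 h(c) = C1 + sin(c*k)


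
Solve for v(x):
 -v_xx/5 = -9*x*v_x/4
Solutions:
 v(x) = C1 + C2*erfi(3*sqrt(10)*x/4)


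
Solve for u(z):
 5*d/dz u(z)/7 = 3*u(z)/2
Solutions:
 u(z) = C1*exp(21*z/10)


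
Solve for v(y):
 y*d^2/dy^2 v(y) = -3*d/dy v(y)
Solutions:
 v(y) = C1 + C2/y^2


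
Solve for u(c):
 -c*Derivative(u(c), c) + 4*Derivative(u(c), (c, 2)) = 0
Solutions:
 u(c) = C1 + C2*erfi(sqrt(2)*c/4)


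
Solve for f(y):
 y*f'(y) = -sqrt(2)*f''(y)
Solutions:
 f(y) = C1 + C2*erf(2^(1/4)*y/2)


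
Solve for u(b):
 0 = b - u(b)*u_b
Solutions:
 u(b) = -sqrt(C1 + b^2)
 u(b) = sqrt(C1 + b^2)


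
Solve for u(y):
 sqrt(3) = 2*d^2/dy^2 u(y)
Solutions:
 u(y) = C1 + C2*y + sqrt(3)*y^2/4


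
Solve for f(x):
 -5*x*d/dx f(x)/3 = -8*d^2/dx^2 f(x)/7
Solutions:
 f(x) = C1 + C2*erfi(sqrt(105)*x/12)


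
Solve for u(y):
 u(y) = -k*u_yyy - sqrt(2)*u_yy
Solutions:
 u(y) = C1*exp(-y*((sqrt(((27 + 4*sqrt(2)/k^2)^2 - 32/k^4)/k^2)/2 + 27/(2*k) + 2*sqrt(2)/k^3)^(1/3) + sqrt(2)/k + 2/(k^2*(sqrt(((27 + 4*sqrt(2)/k^2)^2 - 32/k^4)/k^2)/2 + 27/(2*k) + 2*sqrt(2)/k^3)^(1/3)))/3) + C2*exp(y*((sqrt(((27 + 4*sqrt(2)/k^2)^2 - 32/k^4)/k^2)/2 + 27/(2*k) + 2*sqrt(2)/k^3)^(1/3) - sqrt(3)*I*(sqrt(((27 + 4*sqrt(2)/k^2)^2 - 32/k^4)/k^2)/2 + 27/(2*k) + 2*sqrt(2)/k^3)^(1/3) - 2*sqrt(2)/k - 8/(k^2*(-1 + sqrt(3)*I)*(sqrt(((27 + 4*sqrt(2)/k^2)^2 - 32/k^4)/k^2)/2 + 27/(2*k) + 2*sqrt(2)/k^3)^(1/3)))/6) + C3*exp(y*((sqrt(((27 + 4*sqrt(2)/k^2)^2 - 32/k^4)/k^2)/2 + 27/(2*k) + 2*sqrt(2)/k^3)^(1/3) + sqrt(3)*I*(sqrt(((27 + 4*sqrt(2)/k^2)^2 - 32/k^4)/k^2)/2 + 27/(2*k) + 2*sqrt(2)/k^3)^(1/3) - 2*sqrt(2)/k + 8/(k^2*(1 + sqrt(3)*I)*(sqrt(((27 + 4*sqrt(2)/k^2)^2 - 32/k^4)/k^2)/2 + 27/(2*k) + 2*sqrt(2)/k^3)^(1/3)))/6)


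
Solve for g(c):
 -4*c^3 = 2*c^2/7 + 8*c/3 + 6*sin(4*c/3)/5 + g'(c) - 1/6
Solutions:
 g(c) = C1 - c^4 - 2*c^3/21 - 4*c^2/3 + c/6 + 9*cos(4*c/3)/10


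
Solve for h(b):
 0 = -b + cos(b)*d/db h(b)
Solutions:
 h(b) = C1 + Integral(b/cos(b), b)


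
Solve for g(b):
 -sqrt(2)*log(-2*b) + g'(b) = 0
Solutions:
 g(b) = C1 + sqrt(2)*b*log(-b) + sqrt(2)*b*(-1 + log(2))


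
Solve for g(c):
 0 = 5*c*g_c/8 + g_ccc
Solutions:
 g(c) = C1 + Integral(C2*airyai(-5^(1/3)*c/2) + C3*airybi(-5^(1/3)*c/2), c)


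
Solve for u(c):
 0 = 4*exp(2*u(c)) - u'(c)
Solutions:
 u(c) = log(-sqrt(-1/(C1 + 4*c))) - log(2)/2
 u(c) = log(-1/(C1 + 4*c))/2 - log(2)/2


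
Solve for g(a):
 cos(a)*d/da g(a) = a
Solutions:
 g(a) = C1 + Integral(a/cos(a), a)


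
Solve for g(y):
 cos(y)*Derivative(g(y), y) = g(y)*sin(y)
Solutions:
 g(y) = C1/cos(y)


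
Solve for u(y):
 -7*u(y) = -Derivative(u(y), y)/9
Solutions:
 u(y) = C1*exp(63*y)


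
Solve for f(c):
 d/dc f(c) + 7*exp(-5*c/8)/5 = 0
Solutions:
 f(c) = C1 + 56*exp(-5*c/8)/25


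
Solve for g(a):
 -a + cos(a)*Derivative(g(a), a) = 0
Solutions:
 g(a) = C1 + Integral(a/cos(a), a)


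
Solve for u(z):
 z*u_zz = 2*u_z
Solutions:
 u(z) = C1 + C2*z^3


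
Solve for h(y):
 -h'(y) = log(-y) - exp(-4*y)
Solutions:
 h(y) = C1 - y*log(-y) + y - exp(-4*y)/4


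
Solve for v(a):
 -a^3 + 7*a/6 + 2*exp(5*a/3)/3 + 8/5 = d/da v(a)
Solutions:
 v(a) = C1 - a^4/4 + 7*a^2/12 + 8*a/5 + 2*exp(5*a/3)/5


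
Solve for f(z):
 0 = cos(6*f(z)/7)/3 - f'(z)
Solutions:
 -z/3 - 7*log(sin(6*f(z)/7) - 1)/12 + 7*log(sin(6*f(z)/7) + 1)/12 = C1


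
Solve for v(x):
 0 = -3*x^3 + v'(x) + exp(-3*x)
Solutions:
 v(x) = C1 + 3*x^4/4 + exp(-3*x)/3


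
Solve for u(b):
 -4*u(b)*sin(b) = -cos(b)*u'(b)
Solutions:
 u(b) = C1/cos(b)^4


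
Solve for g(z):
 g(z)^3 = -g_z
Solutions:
 g(z) = -sqrt(2)*sqrt(-1/(C1 - z))/2
 g(z) = sqrt(2)*sqrt(-1/(C1 - z))/2


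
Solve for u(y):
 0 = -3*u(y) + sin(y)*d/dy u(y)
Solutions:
 u(y) = C1*(cos(y) - 1)^(3/2)/(cos(y) + 1)^(3/2)


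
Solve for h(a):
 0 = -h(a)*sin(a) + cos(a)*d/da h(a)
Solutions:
 h(a) = C1/cos(a)


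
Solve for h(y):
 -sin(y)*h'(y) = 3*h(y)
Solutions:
 h(y) = C1*(cos(y) + 1)^(3/2)/(cos(y) - 1)^(3/2)


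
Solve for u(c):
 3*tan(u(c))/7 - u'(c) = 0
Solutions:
 u(c) = pi - asin(C1*exp(3*c/7))
 u(c) = asin(C1*exp(3*c/7))


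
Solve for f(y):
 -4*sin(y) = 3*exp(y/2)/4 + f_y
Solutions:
 f(y) = C1 - 3*exp(y/2)/2 + 4*cos(y)


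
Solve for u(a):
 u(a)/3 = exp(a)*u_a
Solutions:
 u(a) = C1*exp(-exp(-a)/3)


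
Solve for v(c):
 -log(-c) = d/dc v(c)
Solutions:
 v(c) = C1 - c*log(-c) + c


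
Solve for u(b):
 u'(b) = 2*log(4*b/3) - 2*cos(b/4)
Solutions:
 u(b) = C1 + 2*b*log(b) - 2*b*log(3) - 2*b + 4*b*log(2) - 8*sin(b/4)


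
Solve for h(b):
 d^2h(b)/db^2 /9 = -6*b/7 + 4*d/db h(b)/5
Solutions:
 h(b) = C1 + C2*exp(36*b/5) + 15*b^2/28 + 25*b/168


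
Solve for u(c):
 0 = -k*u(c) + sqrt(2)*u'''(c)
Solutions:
 u(c) = C1*exp(2^(5/6)*c*k^(1/3)/2) + C2*exp(2^(5/6)*c*k^(1/3)*(-1 + sqrt(3)*I)/4) + C3*exp(-2^(5/6)*c*k^(1/3)*(1 + sqrt(3)*I)/4)


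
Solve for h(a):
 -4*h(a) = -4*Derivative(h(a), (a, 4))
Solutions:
 h(a) = C1*exp(-a) + C2*exp(a) + C3*sin(a) + C4*cos(a)


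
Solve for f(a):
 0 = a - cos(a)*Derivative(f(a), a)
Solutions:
 f(a) = C1 + Integral(a/cos(a), a)


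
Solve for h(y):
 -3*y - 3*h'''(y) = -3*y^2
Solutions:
 h(y) = C1 + C2*y + C3*y^2 + y^5/60 - y^4/24


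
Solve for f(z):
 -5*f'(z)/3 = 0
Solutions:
 f(z) = C1


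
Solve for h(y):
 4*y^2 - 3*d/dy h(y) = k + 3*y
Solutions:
 h(y) = C1 - k*y/3 + 4*y^3/9 - y^2/2


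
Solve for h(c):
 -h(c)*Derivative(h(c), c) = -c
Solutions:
 h(c) = -sqrt(C1 + c^2)
 h(c) = sqrt(C1 + c^2)


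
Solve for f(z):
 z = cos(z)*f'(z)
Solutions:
 f(z) = C1 + Integral(z/cos(z), z)


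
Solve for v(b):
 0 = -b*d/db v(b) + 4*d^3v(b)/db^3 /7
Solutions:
 v(b) = C1 + Integral(C2*airyai(14^(1/3)*b/2) + C3*airybi(14^(1/3)*b/2), b)


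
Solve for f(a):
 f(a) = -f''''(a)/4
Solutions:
 f(a) = (C1*sin(a) + C2*cos(a))*exp(-a) + (C3*sin(a) + C4*cos(a))*exp(a)


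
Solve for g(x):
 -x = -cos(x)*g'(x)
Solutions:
 g(x) = C1 + Integral(x/cos(x), x)


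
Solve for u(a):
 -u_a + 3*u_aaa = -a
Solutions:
 u(a) = C1 + C2*exp(-sqrt(3)*a/3) + C3*exp(sqrt(3)*a/3) + a^2/2


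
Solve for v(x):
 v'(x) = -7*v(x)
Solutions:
 v(x) = C1*exp(-7*x)


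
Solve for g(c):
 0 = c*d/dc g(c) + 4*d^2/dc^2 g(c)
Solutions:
 g(c) = C1 + C2*erf(sqrt(2)*c/4)


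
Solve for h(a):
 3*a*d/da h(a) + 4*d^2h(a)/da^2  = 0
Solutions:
 h(a) = C1 + C2*erf(sqrt(6)*a/4)


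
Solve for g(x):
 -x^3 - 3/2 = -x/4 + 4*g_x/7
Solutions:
 g(x) = C1 - 7*x^4/16 + 7*x^2/32 - 21*x/8


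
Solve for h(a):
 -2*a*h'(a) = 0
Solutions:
 h(a) = C1


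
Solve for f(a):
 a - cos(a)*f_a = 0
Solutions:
 f(a) = C1 + Integral(a/cos(a), a)


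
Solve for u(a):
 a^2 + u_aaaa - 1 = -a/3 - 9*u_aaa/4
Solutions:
 u(a) = C1 + C2*a + C3*a^2 + C4*exp(-9*a/4) - a^5/135 + 5*a^4/486 + 122*a^3/2187


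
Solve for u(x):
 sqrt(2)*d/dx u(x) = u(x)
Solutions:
 u(x) = C1*exp(sqrt(2)*x/2)


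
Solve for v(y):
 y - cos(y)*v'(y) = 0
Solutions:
 v(y) = C1 + Integral(y/cos(y), y)


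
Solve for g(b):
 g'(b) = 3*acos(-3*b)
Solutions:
 g(b) = C1 + 3*b*acos(-3*b) + sqrt(1 - 9*b^2)


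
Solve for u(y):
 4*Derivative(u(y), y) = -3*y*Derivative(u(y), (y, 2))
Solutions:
 u(y) = C1 + C2/y^(1/3)


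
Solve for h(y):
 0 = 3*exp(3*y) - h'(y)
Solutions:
 h(y) = C1 + exp(3*y)


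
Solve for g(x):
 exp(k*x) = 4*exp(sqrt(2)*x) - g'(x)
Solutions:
 g(x) = C1 + 2*sqrt(2)*exp(sqrt(2)*x) - exp(k*x)/k


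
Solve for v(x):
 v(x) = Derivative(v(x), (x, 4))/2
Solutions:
 v(x) = C1*exp(-2^(1/4)*x) + C2*exp(2^(1/4)*x) + C3*sin(2^(1/4)*x) + C4*cos(2^(1/4)*x)


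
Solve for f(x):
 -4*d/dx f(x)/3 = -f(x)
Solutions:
 f(x) = C1*exp(3*x/4)


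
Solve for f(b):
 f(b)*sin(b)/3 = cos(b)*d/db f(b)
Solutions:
 f(b) = C1/cos(b)^(1/3)


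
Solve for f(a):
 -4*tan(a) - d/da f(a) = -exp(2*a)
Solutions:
 f(a) = C1 + exp(2*a)/2 + 4*log(cos(a))


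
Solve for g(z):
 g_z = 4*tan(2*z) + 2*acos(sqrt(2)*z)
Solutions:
 g(z) = C1 + 2*z*acos(sqrt(2)*z) - sqrt(2)*sqrt(1 - 2*z^2) - 2*log(cos(2*z))


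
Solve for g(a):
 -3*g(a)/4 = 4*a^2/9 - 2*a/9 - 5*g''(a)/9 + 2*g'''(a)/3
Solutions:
 g(a) = C1*exp(a*(50*2^(1/3)/(81*sqrt(6061) + 6311)^(1/3) + 20 + 2^(2/3)*(81*sqrt(6061) + 6311)^(1/3))/72)*sin(2^(1/3)*sqrt(3)*a*(-2^(1/3)*(81*sqrt(6061) + 6311)^(1/3) + 50/(81*sqrt(6061) + 6311)^(1/3))/72) + C2*exp(a*(50*2^(1/3)/(81*sqrt(6061) + 6311)^(1/3) + 20 + 2^(2/3)*(81*sqrt(6061) + 6311)^(1/3))/72)*cos(2^(1/3)*sqrt(3)*a*(-2^(1/3)*(81*sqrt(6061) + 6311)^(1/3) + 50/(81*sqrt(6061) + 6311)^(1/3))/72) + C3*exp(a*(-2^(2/3)*(81*sqrt(6061) + 6311)^(1/3) - 50*2^(1/3)/(81*sqrt(6061) + 6311)^(1/3) + 10)/36) - 16*a^2/27 + 8*a/27 - 640/729


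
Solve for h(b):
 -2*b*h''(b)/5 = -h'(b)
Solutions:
 h(b) = C1 + C2*b^(7/2)


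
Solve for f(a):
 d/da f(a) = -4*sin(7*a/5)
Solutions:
 f(a) = C1 + 20*cos(7*a/5)/7


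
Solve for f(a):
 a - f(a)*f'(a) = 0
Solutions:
 f(a) = -sqrt(C1 + a^2)
 f(a) = sqrt(C1 + a^2)


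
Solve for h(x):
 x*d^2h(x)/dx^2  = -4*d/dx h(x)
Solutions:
 h(x) = C1 + C2/x^3


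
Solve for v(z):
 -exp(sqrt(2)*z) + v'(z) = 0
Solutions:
 v(z) = C1 + sqrt(2)*exp(sqrt(2)*z)/2


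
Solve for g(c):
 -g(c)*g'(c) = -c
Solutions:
 g(c) = -sqrt(C1 + c^2)
 g(c) = sqrt(C1 + c^2)


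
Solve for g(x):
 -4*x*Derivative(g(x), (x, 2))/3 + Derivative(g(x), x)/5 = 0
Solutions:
 g(x) = C1 + C2*x^(23/20)


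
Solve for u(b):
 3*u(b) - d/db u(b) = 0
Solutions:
 u(b) = C1*exp(3*b)


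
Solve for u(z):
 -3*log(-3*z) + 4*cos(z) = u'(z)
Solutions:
 u(z) = C1 - 3*z*log(-z) - 3*z*log(3) + 3*z + 4*sin(z)


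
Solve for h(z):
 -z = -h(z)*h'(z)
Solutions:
 h(z) = -sqrt(C1 + z^2)
 h(z) = sqrt(C1 + z^2)


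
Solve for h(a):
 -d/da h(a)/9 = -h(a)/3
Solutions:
 h(a) = C1*exp(3*a)


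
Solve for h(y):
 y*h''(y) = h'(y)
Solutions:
 h(y) = C1 + C2*y^2


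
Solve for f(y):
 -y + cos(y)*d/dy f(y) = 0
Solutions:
 f(y) = C1 + Integral(y/cos(y), y)


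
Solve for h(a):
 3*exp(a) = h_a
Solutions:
 h(a) = C1 + 3*exp(a)


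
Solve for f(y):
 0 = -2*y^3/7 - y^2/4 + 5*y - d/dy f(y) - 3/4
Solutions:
 f(y) = C1 - y^4/14 - y^3/12 + 5*y^2/2 - 3*y/4


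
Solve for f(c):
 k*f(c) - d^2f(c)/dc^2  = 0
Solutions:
 f(c) = C1*exp(-c*sqrt(k)) + C2*exp(c*sqrt(k))


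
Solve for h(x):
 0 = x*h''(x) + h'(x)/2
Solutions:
 h(x) = C1 + C2*sqrt(x)


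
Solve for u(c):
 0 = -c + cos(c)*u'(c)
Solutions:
 u(c) = C1 + Integral(c/cos(c), c)


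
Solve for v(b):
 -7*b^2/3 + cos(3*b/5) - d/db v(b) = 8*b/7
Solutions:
 v(b) = C1 - 7*b^3/9 - 4*b^2/7 + 5*sin(3*b/5)/3


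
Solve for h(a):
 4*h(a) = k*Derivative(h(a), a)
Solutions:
 h(a) = C1*exp(4*a/k)


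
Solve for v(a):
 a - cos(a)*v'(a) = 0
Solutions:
 v(a) = C1 + Integral(a/cos(a), a)


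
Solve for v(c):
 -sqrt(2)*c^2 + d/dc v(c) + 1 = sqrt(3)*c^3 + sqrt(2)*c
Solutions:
 v(c) = C1 + sqrt(3)*c^4/4 + sqrt(2)*c^3/3 + sqrt(2)*c^2/2 - c


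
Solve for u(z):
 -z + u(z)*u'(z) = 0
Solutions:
 u(z) = -sqrt(C1 + z^2)
 u(z) = sqrt(C1 + z^2)


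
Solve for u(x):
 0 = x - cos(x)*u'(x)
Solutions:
 u(x) = C1 + Integral(x/cos(x), x)


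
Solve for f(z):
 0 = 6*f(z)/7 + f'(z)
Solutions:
 f(z) = C1*exp(-6*z/7)


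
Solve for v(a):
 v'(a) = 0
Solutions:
 v(a) = C1


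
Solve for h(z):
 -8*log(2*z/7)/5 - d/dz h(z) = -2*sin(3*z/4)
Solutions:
 h(z) = C1 - 8*z*log(z)/5 - 8*z*log(2)/5 + 8*z/5 + 8*z*log(7)/5 - 8*cos(3*z/4)/3


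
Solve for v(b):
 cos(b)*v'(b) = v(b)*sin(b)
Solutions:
 v(b) = C1/cos(b)


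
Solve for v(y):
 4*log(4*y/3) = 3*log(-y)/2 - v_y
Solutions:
 v(y) = C1 - 5*y*log(y)/2 + y*(-8*log(2) + 5/2 + 4*log(3) + 3*I*pi/2)


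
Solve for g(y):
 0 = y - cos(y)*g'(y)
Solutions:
 g(y) = C1 + Integral(y/cos(y), y)


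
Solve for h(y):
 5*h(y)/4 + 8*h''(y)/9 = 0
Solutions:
 h(y) = C1*sin(3*sqrt(10)*y/8) + C2*cos(3*sqrt(10)*y/8)


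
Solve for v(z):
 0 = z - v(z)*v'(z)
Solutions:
 v(z) = -sqrt(C1 + z^2)
 v(z) = sqrt(C1 + z^2)


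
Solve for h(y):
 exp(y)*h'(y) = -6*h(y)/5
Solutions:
 h(y) = C1*exp(6*exp(-y)/5)


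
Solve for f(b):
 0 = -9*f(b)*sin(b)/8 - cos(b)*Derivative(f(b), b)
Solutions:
 f(b) = C1*cos(b)^(9/8)
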